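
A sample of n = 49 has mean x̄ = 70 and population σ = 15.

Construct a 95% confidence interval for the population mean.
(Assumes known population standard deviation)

Answer: (65.7999, 74.2001)

Derivation:
Confidence level: 95%, α = 0.05
z_0.025 = 1.960
SE = σ/√n = 15/√49 = 2.1429
Margin of error = 1.960 × 2.1429 = 4.2001
CI: x̄ ± margin = 70 ± 4.2001
CI: (65.7999, 74.2001)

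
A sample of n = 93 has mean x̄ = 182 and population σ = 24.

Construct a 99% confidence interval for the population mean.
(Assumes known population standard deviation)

Confidence level: 99%, α = 0.01
z_0.005 = 2.576
SE = σ/√n = 24/√93 = 2.4887
Margin of error = 2.576 × 2.4887 = 6.4109
CI: x̄ ± margin = 182 ± 6.4109
CI: (175.5891, 188.4109)

Answer: (175.5891, 188.4109)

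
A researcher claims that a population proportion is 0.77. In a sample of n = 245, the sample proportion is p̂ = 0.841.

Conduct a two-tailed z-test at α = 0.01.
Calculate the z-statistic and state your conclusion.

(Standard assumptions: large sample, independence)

H₀: p = 0.77, H₁: p ≠ 0.77
Standard error: SE = √(p₀(1-p₀)/n) = √(0.77×0.23/245) = 0.026886
z-statistic: z = (p̂ - p₀)/SE = (0.841 - 0.77)/0.026886 = 2.6408
Critical value: z_0.005 = ±2.576
p-value = 0.0083
Decision: reject H₀ at α = 0.01

Answer: z = 2.6408, reject H₀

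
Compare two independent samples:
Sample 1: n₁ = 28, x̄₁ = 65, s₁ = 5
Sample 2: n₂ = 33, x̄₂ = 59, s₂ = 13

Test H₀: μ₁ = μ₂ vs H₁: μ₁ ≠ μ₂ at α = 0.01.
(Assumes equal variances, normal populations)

Answer: t = 2.2998, fail to reject H₀

Derivation:
Pooled variance: s²_p = [27×5² + 32×13²]/(59) = 103.1017
s_p = 10.1539
SE = s_p×√(1/n₁ + 1/n₂) = 10.1539×√(1/28 + 1/33) = 2.6089
t = (x̄₁ - x̄₂)/SE = (65 - 59)/2.6089 = 2.2998
df = 59, t-critical = ±2.662
Decision: fail to reject H₀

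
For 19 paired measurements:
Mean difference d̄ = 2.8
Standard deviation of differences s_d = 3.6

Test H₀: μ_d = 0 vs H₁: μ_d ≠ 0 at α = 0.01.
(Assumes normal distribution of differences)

df = n - 1 = 18
SE = s_d/√n = 3.6/√19 = 0.8259
t = d̄/SE = 2.8/0.8259 = 3.3902
Critical value: t_{0.005,18} = ±2.878
p-value ≈ 0.0033
Decision: reject H₀

Answer: t = 3.3902, reject H₀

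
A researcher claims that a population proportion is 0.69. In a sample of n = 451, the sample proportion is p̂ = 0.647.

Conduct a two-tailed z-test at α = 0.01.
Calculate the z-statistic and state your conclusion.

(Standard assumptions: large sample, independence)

H₀: p = 0.69, H₁: p ≠ 0.69
Standard error: SE = √(p₀(1-p₀)/n) = √(0.69×0.31/451) = 0.021778
z-statistic: z = (p̂ - p₀)/SE = (0.647 - 0.69)/0.021778 = -1.9745
Critical value: z_0.005 = ±2.576
p-value = 0.0483
Decision: fail to reject H₀ at α = 0.01

Answer: z = -1.9745, fail to reject H₀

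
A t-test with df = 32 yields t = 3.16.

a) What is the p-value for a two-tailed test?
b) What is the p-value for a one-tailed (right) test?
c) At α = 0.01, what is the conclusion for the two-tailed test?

Using t-distribution with df = 32:
a) Two-tailed: p = 2×P(T > 3.16) = 0.0034
b) One-tailed: p = P(T > 3.16) = 0.0017
c) 0.0034 < 0.01, reject H₀

Answer: a) 0.0034, b) 0.0017, c) reject H₀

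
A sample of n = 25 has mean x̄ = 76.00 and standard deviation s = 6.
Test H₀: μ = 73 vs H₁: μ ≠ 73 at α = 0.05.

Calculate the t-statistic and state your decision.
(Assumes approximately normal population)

df = n - 1 = 24
SE = s/√n = 6/√25 = 1.2000
t = (x̄ - μ₀)/SE = (76.00 - 73)/1.2000 = 2.5000
Critical value: t_{0.025,24} = ±2.064
p-value ≈ 0.0197
Decision: reject H₀

Answer: t = 2.5000, reject H₀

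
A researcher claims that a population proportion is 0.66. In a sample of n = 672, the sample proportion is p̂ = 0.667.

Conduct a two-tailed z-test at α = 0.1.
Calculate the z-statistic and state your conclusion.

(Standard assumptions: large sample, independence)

H₀: p = 0.66, H₁: p ≠ 0.66
Standard error: SE = √(p₀(1-p₀)/n) = √(0.66×0.34/672) = 0.018274
z-statistic: z = (p̂ - p₀)/SE = (0.667 - 0.66)/0.018274 = 0.3831
Critical value: z_0.05 = ±1.645
p-value = 0.7016
Decision: fail to reject H₀ at α = 0.1

Answer: z = 0.3831, fail to reject H₀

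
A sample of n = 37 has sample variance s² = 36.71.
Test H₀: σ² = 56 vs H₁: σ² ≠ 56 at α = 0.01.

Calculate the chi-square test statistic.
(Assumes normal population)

Answer: χ² = 23.5993, fail to reject H₀

Derivation:
df = n - 1 = 36
χ² = (n-1)s²/σ₀² = 36×36.71/56 = 23.5993
Critical values: χ²_{0.995,36} = 17.887, χ²_{0.005,36} = 61.581
Rejection region: χ² < 17.887 or χ² > 61.581
Decision: fail to reject H₀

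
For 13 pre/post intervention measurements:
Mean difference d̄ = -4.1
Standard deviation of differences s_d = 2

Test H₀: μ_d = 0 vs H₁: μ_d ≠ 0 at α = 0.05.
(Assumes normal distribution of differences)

Answer: t = -7.3914, reject H₀

Derivation:
df = n - 1 = 12
SE = s_d/√n = 2/√13 = 0.5547
t = d̄/SE = -4.1/0.5547 = -7.3914
Critical value: t_{0.025,12} = ±2.179
p-value < 0.0001
Decision: reject H₀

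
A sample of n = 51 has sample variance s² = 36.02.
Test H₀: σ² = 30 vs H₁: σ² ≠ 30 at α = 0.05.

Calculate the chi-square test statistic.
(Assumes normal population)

Answer: χ² = 60.0333, fail to reject H₀

Derivation:
df = n - 1 = 50
χ² = (n-1)s²/σ₀² = 50×36.02/30 = 60.0333
Critical values: χ²_{0.975,50} = 32.357, χ²_{0.025,50} = 71.420
Rejection region: χ² < 32.357 or χ² > 71.420
Decision: fail to reject H₀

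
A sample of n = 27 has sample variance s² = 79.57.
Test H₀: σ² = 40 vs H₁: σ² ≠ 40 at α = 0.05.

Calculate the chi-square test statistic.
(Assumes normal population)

df = n - 1 = 26
χ² = (n-1)s²/σ₀² = 26×79.57/40 = 51.7205
Critical values: χ²_{0.975,26} = 13.844, χ²_{0.025,26} = 41.923
Rejection region: χ² < 13.844 or χ² > 41.923
Decision: reject H₀

Answer: χ² = 51.7205, reject H₀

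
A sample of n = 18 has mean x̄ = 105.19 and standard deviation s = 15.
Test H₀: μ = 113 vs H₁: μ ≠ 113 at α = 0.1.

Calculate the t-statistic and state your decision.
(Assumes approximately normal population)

Answer: t = -2.2090, reject H₀

Derivation:
df = n - 1 = 17
SE = s/√n = 15/√18 = 3.5355
t = (x̄ - μ₀)/SE = (105.19 - 113)/3.5355 = -2.2090
Critical value: t_{0.05,17} = ±1.740
p-value ≈ 0.0412
Decision: reject H₀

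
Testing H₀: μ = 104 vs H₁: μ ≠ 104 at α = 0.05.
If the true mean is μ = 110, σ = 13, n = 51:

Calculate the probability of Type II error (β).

Answer: β ≈ 0.0908

Derivation:
SE = σ/√n = 13/√51 = 1.8204
Critical values: μ₀ ± z_0.025×SE = 104 ± 1.960×1.8204
Acceptance region: (100.4320, 107.5680)
Under H₁ (μ = 110): z_high = (107.5680 - 110)/1.8204 = -1.3360, z_low = (100.4320 - 110)/1.8204 = -5.2560
β = P(not reject | H₁) = Φ(-1.3360) - Φ(-5.2560) ≈ 0.0908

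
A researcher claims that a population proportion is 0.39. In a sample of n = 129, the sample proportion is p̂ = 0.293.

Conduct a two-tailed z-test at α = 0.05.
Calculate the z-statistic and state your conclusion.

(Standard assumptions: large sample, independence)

H₀: p = 0.39, H₁: p ≠ 0.39
Standard error: SE = √(p₀(1-p₀)/n) = √(0.39×0.61/129) = 0.042944
z-statistic: z = (p̂ - p₀)/SE = (0.293 - 0.39)/0.042944 = -2.2588
Critical value: z_0.025 = ±1.960
p-value = 0.0239
Decision: reject H₀ at α = 0.05

Answer: z = -2.2588, reject H₀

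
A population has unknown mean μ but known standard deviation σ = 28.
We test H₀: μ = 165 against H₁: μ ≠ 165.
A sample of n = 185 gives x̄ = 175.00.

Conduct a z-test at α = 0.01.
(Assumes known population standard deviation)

Answer: z = 4.8577, reject H₀

Derivation:
Standard error: SE = σ/√n = 28/√185 = 2.0586
z-statistic: z = (x̄ - μ₀)/SE = (175.00 - 165)/2.0586 = 4.8577
Critical value: ±2.576
p-value < 0.0001
Decision: reject H₀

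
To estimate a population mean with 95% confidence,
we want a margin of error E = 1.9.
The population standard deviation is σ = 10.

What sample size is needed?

Answer: n = 107

Derivation:
z_0.025 = 1.960
n = (z×σ/E)² = (1.960×10/1.9)²
n = 106.4155
Round up: n = 107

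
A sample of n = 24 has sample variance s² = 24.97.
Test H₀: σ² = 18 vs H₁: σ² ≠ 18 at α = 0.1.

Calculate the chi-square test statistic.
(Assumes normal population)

Answer: χ² = 31.9061, fail to reject H₀

Derivation:
df = n - 1 = 23
χ² = (n-1)s²/σ₀² = 23×24.97/18 = 31.9061
Critical values: χ²_{0.95,23} = 13.091, χ²_{0.05,23} = 35.172
Rejection region: χ² < 13.091 or χ² > 35.172
Decision: fail to reject H₀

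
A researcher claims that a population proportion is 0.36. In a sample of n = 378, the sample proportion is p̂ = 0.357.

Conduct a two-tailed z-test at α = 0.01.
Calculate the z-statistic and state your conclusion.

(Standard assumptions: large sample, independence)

H₀: p = 0.36, H₁: p ≠ 0.36
Standard error: SE = √(p₀(1-p₀)/n) = √(0.36×0.64/378) = 0.024689
z-statistic: z = (p̂ - p₀)/SE = (0.357 - 0.36)/0.024689 = -0.1215
Critical value: z_0.005 = ±2.576
p-value = 0.9033
Decision: fail to reject H₀ at α = 0.01

Answer: z = -0.1215, fail to reject H₀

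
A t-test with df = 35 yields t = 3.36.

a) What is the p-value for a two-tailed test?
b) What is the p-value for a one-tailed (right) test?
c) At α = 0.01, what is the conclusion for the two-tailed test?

Using t-distribution with df = 35:
a) Two-tailed: p = 2×P(T > 3.36) = 0.0019
b) One-tailed: p = P(T > 3.36) = 0.0009
c) 0.0019 < 0.01, reject H₀

Answer: a) 0.0019, b) 0.0009, c) reject H₀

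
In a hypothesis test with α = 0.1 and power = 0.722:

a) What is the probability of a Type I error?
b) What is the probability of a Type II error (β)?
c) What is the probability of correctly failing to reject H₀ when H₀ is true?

a) Type I error probability = α = 0.1
b) Power = P(reject H₀ | H₁ true) = 1 - β = 0.722, so Type II error probability = β = 1 - Power = 0.278
c) P(fail to reject H₀ | H₀ true) = 1 - α = 0.9

Answer: a) 0.1, b) 0.278, c) 0.9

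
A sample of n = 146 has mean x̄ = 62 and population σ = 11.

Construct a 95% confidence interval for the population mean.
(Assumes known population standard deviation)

Answer: (60.2156, 63.7844)

Derivation:
Confidence level: 95%, α = 0.05
z_0.025 = 1.960
SE = σ/√n = 11/√146 = 0.9104
Margin of error = 1.960 × 0.9104 = 1.7844
CI: x̄ ± margin = 62 ± 1.7844
CI: (60.2156, 63.7844)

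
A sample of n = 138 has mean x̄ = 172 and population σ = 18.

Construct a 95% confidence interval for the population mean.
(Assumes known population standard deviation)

Answer: (168.9967, 175.0033)

Derivation:
Confidence level: 95%, α = 0.05
z_0.025 = 1.960
SE = σ/√n = 18/√138 = 1.5323
Margin of error = 1.960 × 1.5323 = 3.0033
CI: x̄ ± margin = 172 ± 3.0033
CI: (168.9967, 175.0033)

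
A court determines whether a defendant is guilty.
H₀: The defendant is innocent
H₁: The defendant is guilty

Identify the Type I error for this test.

A Type I error (probability α) occurs when we reject a true H₀.
A Type II error (probability β) occurs when we fail to reject a false H₀.

Answer: Convicting an innocent person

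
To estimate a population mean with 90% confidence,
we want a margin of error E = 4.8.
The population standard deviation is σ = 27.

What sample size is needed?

z_0.05 = 1.645
n = (z×σ/E)² = (1.645×27/4.8)²
n = 85.6203
Round up: n = 86

Answer: n = 86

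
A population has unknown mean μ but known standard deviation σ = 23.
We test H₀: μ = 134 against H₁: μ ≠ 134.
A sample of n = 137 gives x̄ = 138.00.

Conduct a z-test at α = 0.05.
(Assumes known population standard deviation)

Answer: z = 2.0356, reject H₀

Derivation:
Standard error: SE = σ/√n = 23/√137 = 1.9650
z-statistic: z = (x̄ - μ₀)/SE = (138.00 - 134)/1.9650 = 2.0356
Critical value: ±1.960
p-value = 0.0418
Decision: reject H₀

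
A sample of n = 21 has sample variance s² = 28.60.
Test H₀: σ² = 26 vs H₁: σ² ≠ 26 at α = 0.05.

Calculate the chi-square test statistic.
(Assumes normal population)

df = n - 1 = 20
χ² = (n-1)s²/σ₀² = 20×28.60/26 = 22.0000
Critical values: χ²_{0.975,20} = 9.591, χ²_{0.025,20} = 34.170
Rejection region: χ² < 9.591 or χ² > 34.170
Decision: fail to reject H₀

Answer: χ² = 22.0000, fail to reject H₀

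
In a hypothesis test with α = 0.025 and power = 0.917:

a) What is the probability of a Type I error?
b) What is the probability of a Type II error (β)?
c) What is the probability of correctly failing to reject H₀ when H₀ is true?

a) Type I error probability = α = 0.025
b) Power = P(reject H₀ | H₁ true) = 1 - β = 0.917, so Type II error probability = β = 1 - Power = 0.083
c) P(fail to reject H₀ | H₀ true) = 1 - α = 0.975

Answer: a) 0.025, b) 0.083, c) 0.975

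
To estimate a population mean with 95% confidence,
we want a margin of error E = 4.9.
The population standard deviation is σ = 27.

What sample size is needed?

z_0.025 = 1.960
n = (z×σ/E)² = (1.960×27/4.9)²
n = 116.6400
Round up: n = 117

Answer: n = 117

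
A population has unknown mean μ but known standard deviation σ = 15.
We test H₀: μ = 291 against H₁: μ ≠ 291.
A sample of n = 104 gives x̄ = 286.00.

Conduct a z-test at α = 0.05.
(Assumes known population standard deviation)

Answer: z = -3.3993, reject H₀

Derivation:
Standard error: SE = σ/√n = 15/√104 = 1.4709
z-statistic: z = (x̄ - μ₀)/SE = (286.00 - 291)/1.4709 = -3.3993
Critical value: ±1.960
p-value = 0.0007
Decision: reject H₀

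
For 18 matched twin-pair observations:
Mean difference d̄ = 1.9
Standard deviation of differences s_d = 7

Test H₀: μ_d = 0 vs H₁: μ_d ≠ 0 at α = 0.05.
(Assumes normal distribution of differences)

df = n - 1 = 17
SE = s_d/√n = 7/√18 = 1.6499
t = d̄/SE = 1.9/1.6499 = 1.1516
Critical value: t_{0.025,17} = ±2.110
p-value ≈ 0.2654
Decision: fail to reject H₀

Answer: t = 1.1516, fail to reject H₀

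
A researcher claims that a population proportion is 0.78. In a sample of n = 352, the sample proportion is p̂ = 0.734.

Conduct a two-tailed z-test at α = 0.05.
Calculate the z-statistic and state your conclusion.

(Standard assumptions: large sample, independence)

H₀: p = 0.78, H₁: p ≠ 0.78
Standard error: SE = √(p₀(1-p₀)/n) = √(0.78×0.22/352) = 0.022079
z-statistic: z = (p̂ - p₀)/SE = (0.734 - 0.78)/0.022079 = -2.0834
Critical value: z_0.025 = ±1.960
p-value = 0.0372
Decision: reject H₀ at α = 0.05

Answer: z = -2.0834, reject H₀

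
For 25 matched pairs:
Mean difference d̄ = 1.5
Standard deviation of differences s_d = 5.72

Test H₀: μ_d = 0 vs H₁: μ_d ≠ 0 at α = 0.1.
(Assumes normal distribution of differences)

df = n - 1 = 24
SE = s_d/√n = 5.72/√25 = 1.1440
t = d̄/SE = 1.5/1.1440 = 1.3112
Critical value: t_{0.05,24} = ±1.711
p-value ≈ 0.2022
Decision: fail to reject H₀

Answer: t = 1.3112, fail to reject H₀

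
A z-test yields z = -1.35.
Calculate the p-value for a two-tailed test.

For z = -1.35:
p = 2×P(Z > |-1.35|) = 2×(1 - Φ(1.35)) = 0.1770

Answer: p-value ≈ 0.1770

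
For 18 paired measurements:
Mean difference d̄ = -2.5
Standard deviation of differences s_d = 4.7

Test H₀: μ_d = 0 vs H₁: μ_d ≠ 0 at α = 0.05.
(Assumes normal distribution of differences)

Answer: t = -2.2567, reject H₀

Derivation:
df = n - 1 = 17
SE = s_d/√n = 4.7/√18 = 1.1078
t = d̄/SE = -2.5/1.1078 = -2.2567
Critical value: t_{0.025,17} = ±2.110
p-value ≈ 0.0375
Decision: reject H₀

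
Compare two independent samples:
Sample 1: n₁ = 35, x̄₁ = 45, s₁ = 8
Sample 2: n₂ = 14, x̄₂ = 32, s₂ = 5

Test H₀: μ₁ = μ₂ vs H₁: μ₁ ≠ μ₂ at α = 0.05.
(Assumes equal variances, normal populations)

Answer: t = 5.6355, reject H₀

Derivation:
Pooled variance: s²_p = [34×8² + 13×5²]/(47) = 53.2128
s_p = 7.2947
SE = s_p×√(1/n₁ + 1/n₂) = 7.2947×√(1/35 + 1/14) = 2.3068
t = (x̄₁ - x̄₂)/SE = (45 - 32)/2.3068 = 5.6355
df = 47, t-critical = ±2.012
Decision: reject H₀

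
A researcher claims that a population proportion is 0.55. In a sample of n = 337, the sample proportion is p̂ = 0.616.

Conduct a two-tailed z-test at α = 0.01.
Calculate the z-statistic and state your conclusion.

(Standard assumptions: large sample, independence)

H₀: p = 0.55, H₁: p ≠ 0.55
Standard error: SE = √(p₀(1-p₀)/n) = √(0.55×0.45/337) = 0.027100
z-statistic: z = (p̂ - p₀)/SE = (0.616 - 0.55)/0.027100 = 2.4354
Critical value: z_0.005 = ±2.576
p-value = 0.0149
Decision: fail to reject H₀ at α = 0.01

Answer: z = 2.4354, fail to reject H₀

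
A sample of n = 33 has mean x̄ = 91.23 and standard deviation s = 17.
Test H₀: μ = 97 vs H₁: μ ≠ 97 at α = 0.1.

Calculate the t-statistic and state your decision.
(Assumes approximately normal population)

df = n - 1 = 32
SE = s/√n = 17/√33 = 2.9593
t = (x̄ - μ₀)/SE = (91.23 - 97)/2.9593 = -1.9498
Critical value: t_{0.05,32} = ±1.694
p-value ≈ 0.0600
Decision: reject H₀

Answer: t = -1.9498, reject H₀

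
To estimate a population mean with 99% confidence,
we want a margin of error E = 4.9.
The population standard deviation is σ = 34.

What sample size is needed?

z_0.005 = 2.576
n = (z×σ/E)² = (2.576×34/4.9)²
n = 319.4901
Round up: n = 320

Answer: n = 320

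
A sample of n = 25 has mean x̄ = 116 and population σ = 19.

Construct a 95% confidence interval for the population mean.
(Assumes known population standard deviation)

Answer: (108.5520, 123.4480)

Derivation:
Confidence level: 95%, α = 0.05
z_0.025 = 1.960
SE = σ/√n = 19/√25 = 3.8000
Margin of error = 1.960 × 3.8000 = 7.4480
CI: x̄ ± margin = 116 ± 7.4480
CI: (108.5520, 123.4480)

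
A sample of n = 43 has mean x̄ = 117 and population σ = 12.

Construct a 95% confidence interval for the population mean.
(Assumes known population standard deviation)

Answer: (113.4132, 120.5868)

Derivation:
Confidence level: 95%, α = 0.05
z_0.025 = 1.960
SE = σ/√n = 12/√43 = 1.8300
Margin of error = 1.960 × 1.8300 = 3.5868
CI: x̄ ± margin = 117 ± 3.5868
CI: (113.4132, 120.5868)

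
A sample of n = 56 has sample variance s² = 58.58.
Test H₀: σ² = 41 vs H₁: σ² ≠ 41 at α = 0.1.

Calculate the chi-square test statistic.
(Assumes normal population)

df = n - 1 = 55
χ² = (n-1)s²/σ₀² = 55×58.58/41 = 78.5829
Critical values: χ²_{0.95,55} = 38.958, χ²_{0.05,55} = 73.311
Rejection region: χ² < 38.958 or χ² > 73.311
Decision: reject H₀

Answer: χ² = 78.5829, reject H₀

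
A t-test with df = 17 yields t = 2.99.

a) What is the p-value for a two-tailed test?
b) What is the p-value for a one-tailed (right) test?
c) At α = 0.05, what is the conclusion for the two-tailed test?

Using t-distribution with df = 17:
a) Two-tailed: p = 2×P(T > 2.99) = 0.0082
b) One-tailed: p = P(T > 2.99) = 0.0041
c) 0.0082 < 0.05, reject H₀

Answer: a) 0.0082, b) 0.0041, c) reject H₀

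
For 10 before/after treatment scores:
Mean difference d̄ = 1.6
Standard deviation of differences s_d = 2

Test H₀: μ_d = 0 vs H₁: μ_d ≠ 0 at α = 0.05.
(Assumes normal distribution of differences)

Answer: t = 2.5296, reject H₀

Derivation:
df = n - 1 = 9
SE = s_d/√n = 2/√10 = 0.6325
t = d̄/SE = 1.6/0.6325 = 2.5296
Critical value: t_{0.025,9} = ±2.262
p-value ≈ 0.0323
Decision: reject H₀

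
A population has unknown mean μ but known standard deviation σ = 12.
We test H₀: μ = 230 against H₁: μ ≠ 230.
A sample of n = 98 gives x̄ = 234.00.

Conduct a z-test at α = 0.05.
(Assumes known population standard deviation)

Answer: z = 3.2998, reject H₀

Derivation:
Standard error: SE = σ/√n = 12/√98 = 1.2122
z-statistic: z = (x̄ - μ₀)/SE = (234.00 - 230)/1.2122 = 3.2998
Critical value: ±1.960
p-value = 0.0010
Decision: reject H₀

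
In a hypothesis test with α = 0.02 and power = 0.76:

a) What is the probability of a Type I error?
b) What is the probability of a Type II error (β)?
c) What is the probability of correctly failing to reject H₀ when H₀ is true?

Answer: a) 0.02, b) 0.24, c) 0.98

Derivation:
a) Type I error probability = α = 0.02
b) Power = P(reject H₀ | H₁ true) = 1 - β = 0.76, so Type II error probability = β = 1 - Power = 0.24
c) P(fail to reject H₀ | H₀ true) = 1 - α = 0.98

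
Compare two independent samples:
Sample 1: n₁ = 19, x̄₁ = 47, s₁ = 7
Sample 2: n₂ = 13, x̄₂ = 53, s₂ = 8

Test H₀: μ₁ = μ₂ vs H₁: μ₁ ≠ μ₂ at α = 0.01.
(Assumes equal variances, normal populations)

Answer: t = -2.2477, fail to reject H₀

Derivation:
Pooled variance: s²_p = [18×7² + 12×8²]/(30) = 55.0000
s_p = 7.4162
SE = s_p×√(1/n₁ + 1/n₂) = 7.4162×√(1/19 + 1/13) = 2.6694
t = (x̄₁ - x̄₂)/SE = (47 - 53)/2.6694 = -2.2477
df = 30, t-critical = ±2.750
Decision: fail to reject H₀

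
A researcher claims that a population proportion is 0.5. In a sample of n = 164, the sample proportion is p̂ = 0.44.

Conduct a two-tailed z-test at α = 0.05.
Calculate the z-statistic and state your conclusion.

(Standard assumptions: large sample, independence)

Answer: z = -1.5368, fail to reject H₀

Derivation:
H₀: p = 0.5, H₁: p ≠ 0.5
Standard error: SE = √(p₀(1-p₀)/n) = √(0.5×0.5/164) = 0.039043
z-statistic: z = (p̂ - p₀)/SE = (0.44 - 0.5)/0.039043 = -1.5368
Critical value: z_0.025 = ±1.960
p-value = 0.1243
Decision: fail to reject H₀ at α = 0.05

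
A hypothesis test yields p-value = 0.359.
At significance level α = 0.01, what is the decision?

Compare p-value to α:
0.359 ≥ 0.01
Decision: fail to reject H₀

Answer: fail to reject H₀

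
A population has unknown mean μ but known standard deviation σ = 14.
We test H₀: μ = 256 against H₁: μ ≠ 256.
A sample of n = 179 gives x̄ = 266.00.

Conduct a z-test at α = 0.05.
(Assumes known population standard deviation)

Standard error: SE = σ/√n = 14/√179 = 1.0464
z-statistic: z = (x̄ - μ₀)/SE = (266.00 - 256)/1.0464 = 9.5566
Critical value: ±1.960
p-value < 0.0001
Decision: reject H₀

Answer: z = 9.5566, reject H₀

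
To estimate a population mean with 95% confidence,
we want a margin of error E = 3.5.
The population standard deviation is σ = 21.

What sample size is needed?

Answer: n = 139

Derivation:
z_0.025 = 1.960
n = (z×σ/E)² = (1.960×21/3.5)²
n = 138.2976
Round up: n = 139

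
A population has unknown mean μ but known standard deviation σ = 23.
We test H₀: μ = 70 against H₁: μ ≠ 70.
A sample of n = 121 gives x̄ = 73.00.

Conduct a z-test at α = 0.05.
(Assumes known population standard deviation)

Answer: z = 1.4348, fail to reject H₀

Derivation:
Standard error: SE = σ/√n = 23/√121 = 2.0909
z-statistic: z = (x̄ - μ₀)/SE = (73.00 - 70)/2.0909 = 1.4348
Critical value: ±1.960
p-value = 0.1513
Decision: fail to reject H₀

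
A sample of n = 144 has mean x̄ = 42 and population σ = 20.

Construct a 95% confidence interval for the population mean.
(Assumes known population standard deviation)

Answer: (38.7333, 45.2667)

Derivation:
Confidence level: 95%, α = 0.05
z_0.025 = 1.960
SE = σ/√n = 20/√144 = 1.6667
Margin of error = 1.960 × 1.6667 = 3.2667
CI: x̄ ± margin = 42 ± 3.2667
CI: (38.7333, 45.2667)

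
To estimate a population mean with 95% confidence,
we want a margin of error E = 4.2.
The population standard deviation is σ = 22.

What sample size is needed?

Answer: n = 106

Derivation:
z_0.025 = 1.960
n = (z×σ/E)² = (1.960×22/4.2)²
n = 105.4044
Round up: n = 106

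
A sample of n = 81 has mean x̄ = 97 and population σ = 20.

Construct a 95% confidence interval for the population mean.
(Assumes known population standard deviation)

Confidence level: 95%, α = 0.05
z_0.025 = 1.960
SE = σ/√n = 20/√81 = 2.2222
Margin of error = 1.960 × 2.2222 = 4.3555
CI: x̄ ± margin = 97 ± 4.3555
CI: (92.6445, 101.3555)

Answer: (92.6445, 101.3555)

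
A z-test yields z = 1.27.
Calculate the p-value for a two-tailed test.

Answer: p-value ≈ 0.2041

Derivation:
For z = 1.27:
p = 2×P(Z > |1.27|) = 2×(1 - Φ(1.27)) = 0.2041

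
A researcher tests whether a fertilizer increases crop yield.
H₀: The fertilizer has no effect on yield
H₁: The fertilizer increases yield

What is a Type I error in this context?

Type I error: rejecting H₀ when it is actually true (false positive).
Type II error: failing to reject H₀ when H₁ is actually true (false negative).

Answer: Concluding the fertilizer works when it doesn't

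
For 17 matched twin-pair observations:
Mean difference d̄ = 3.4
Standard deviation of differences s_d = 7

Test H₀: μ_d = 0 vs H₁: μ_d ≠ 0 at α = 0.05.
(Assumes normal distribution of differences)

df = n - 1 = 16
SE = s_d/√n = 7/√17 = 1.6977
t = d̄/SE = 3.4/1.6977 = 2.0027
Critical value: t_{0.025,16} = ±2.120
p-value ≈ 0.0625
Decision: fail to reject H₀

Answer: t = 2.0027, fail to reject H₀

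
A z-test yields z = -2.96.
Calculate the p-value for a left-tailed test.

For z = -2.96:
p = P(Z < -2.96) = Φ(-2.96) = 0.0015

Answer: p-value ≈ 0.0015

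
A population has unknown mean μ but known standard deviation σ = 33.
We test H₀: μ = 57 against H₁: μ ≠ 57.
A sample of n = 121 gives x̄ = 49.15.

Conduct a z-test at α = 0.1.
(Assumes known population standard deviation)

Standard error: SE = σ/√n = 33/√121 = 3.0000
z-statistic: z = (x̄ - μ₀)/SE = (49.15 - 57)/3.0000 = -2.6167
Critical value: ±1.645
p-value = 0.0089
Decision: reject H₀

Answer: z = -2.6167, reject H₀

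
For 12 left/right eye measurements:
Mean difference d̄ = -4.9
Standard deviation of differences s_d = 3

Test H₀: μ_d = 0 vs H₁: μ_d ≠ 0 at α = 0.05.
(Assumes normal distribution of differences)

Answer: t = -5.6582, reject H₀

Derivation:
df = n - 1 = 11
SE = s_d/√n = 3/√12 = 0.8660
t = d̄/SE = -4.9/0.8660 = -5.6582
Critical value: t_{0.025,11} = ±2.201
p-value ≈ 0.0001
Decision: reject H₀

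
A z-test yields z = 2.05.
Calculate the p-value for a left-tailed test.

For z = 2.05:
p = P(Z < 2.05) = Φ(2.05) = 0.9798

Answer: p-value ≈ 0.9798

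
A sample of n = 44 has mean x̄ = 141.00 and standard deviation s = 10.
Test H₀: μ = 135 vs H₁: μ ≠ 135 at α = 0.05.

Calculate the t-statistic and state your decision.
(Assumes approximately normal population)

Answer: t = 3.9798, reject H₀

Derivation:
df = n - 1 = 43
SE = s/√n = 10/√44 = 1.5076
t = (x̄ - μ₀)/SE = (141.00 - 135)/1.5076 = 3.9798
Critical value: t_{0.025,43} = ±2.017
p-value ≈ 0.0003
Decision: reject H₀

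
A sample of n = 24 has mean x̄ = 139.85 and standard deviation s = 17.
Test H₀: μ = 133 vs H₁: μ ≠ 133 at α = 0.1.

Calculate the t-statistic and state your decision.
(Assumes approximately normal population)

df = n - 1 = 23
SE = s/√n = 17/√24 = 3.4701
t = (x̄ - μ₀)/SE = (139.85 - 133)/3.4701 = 1.9740
Critical value: t_{0.05,23} = ±1.714
p-value ≈ 0.0605
Decision: reject H₀

Answer: t = 1.9740, reject H₀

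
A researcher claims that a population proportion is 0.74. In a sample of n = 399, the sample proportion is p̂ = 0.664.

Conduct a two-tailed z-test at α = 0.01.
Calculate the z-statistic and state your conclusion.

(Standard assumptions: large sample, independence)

H₀: p = 0.74, H₁: p ≠ 0.74
Standard error: SE = √(p₀(1-p₀)/n) = √(0.74×0.26/399) = 0.021959
z-statistic: z = (p̂ - p₀)/SE = (0.664 - 0.74)/0.021959 = -3.4610
Critical value: z_0.005 = ±2.576
p-value = 0.0005
Decision: reject H₀ at α = 0.01

Answer: z = -3.4610, reject H₀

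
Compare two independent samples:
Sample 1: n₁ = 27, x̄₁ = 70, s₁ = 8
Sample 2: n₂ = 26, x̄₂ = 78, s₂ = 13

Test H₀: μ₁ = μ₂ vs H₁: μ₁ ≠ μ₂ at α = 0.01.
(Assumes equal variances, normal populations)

Answer: t = -2.7095, reject H₀

Derivation:
Pooled variance: s²_p = [26×8² + 25×13²]/(51) = 115.4706
s_p = 10.7457
SE = s_p×√(1/n₁ + 1/n₂) = 10.7457×√(1/27 + 1/26) = 2.9526
t = (x̄₁ - x̄₂)/SE = (70 - 78)/2.9526 = -2.7095
df = 51, t-critical = ±2.676
Decision: reject H₀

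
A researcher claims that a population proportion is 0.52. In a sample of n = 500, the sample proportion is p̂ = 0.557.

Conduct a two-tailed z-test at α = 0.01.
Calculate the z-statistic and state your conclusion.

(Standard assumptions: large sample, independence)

H₀: p = 0.52, H₁: p ≠ 0.52
Standard error: SE = √(p₀(1-p₀)/n) = √(0.52×0.48/500) = 0.022343
z-statistic: z = (p̂ - p₀)/SE = (0.557 - 0.52)/0.022343 = 1.6560
Critical value: z_0.005 = ±2.576
p-value = 0.0977
Decision: fail to reject H₀ at α = 0.01

Answer: z = 1.6560, fail to reject H₀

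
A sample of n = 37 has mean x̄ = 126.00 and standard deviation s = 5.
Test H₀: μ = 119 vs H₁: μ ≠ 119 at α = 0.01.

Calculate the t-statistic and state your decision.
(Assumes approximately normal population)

df = n - 1 = 36
SE = s/√n = 5/√37 = 0.8220
t = (x̄ - μ₀)/SE = (126.00 - 119)/0.8220 = 8.5158
Critical value: t_{0.005,36} = ±2.719
p-value < 0.0001
Decision: reject H₀

Answer: t = 8.5158, reject H₀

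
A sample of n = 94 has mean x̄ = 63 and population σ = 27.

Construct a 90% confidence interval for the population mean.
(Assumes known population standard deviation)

Answer: (58.4190, 67.5810)

Derivation:
Confidence level: 90%, α = 0.1
z_0.05 = 1.645
SE = σ/√n = 27/√94 = 2.7848
Margin of error = 1.645 × 2.7848 = 4.5810
CI: x̄ ± margin = 63 ± 4.5810
CI: (58.4190, 67.5810)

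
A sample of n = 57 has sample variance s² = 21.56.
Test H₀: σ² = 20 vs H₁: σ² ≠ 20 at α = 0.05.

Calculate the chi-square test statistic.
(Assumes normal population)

df = n - 1 = 56
χ² = (n-1)s²/σ₀² = 56×21.56/20 = 60.3680
Critical values: χ²_{0.975,56} = 37.212, χ²_{0.025,56} = 78.567
Rejection region: χ² < 37.212 or χ² > 78.567
Decision: fail to reject H₀

Answer: χ² = 60.3680, fail to reject H₀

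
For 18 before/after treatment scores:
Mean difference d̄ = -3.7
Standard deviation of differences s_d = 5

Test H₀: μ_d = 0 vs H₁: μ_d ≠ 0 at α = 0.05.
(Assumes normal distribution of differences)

Answer: t = -3.1396, reject H₀

Derivation:
df = n - 1 = 17
SE = s_d/√n = 5/√18 = 1.1785
t = d̄/SE = -3.7/1.1785 = -3.1396
Critical value: t_{0.025,17} = ±2.110
p-value ≈ 0.0060
Decision: reject H₀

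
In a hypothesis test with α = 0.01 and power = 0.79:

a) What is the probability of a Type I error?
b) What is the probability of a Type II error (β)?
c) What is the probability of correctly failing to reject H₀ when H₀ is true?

Answer: a) 0.01, b) 0.21, c) 0.99

Derivation:
a) Type I error probability = α = 0.01
b) Power = P(reject H₀ | H₁ true) = 1 - β = 0.79, so Type II error probability = β = 1 - Power = 0.21
c) P(fail to reject H₀ | H₀ true) = 1 - α = 0.99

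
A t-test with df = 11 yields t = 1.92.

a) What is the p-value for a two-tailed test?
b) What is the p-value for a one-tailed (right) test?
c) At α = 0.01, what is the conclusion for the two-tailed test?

Using t-distribution with df = 11:
a) Two-tailed: p = 2×P(T > 1.92) = 0.0812
b) One-tailed: p = P(T > 1.92) = 0.0406
c) 0.0812 ≥ 0.01, fail to reject H₀

Answer: a) 0.0812, b) 0.0406, c) fail to reject H₀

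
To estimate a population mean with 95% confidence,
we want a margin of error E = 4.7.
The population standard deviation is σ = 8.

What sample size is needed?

z_0.025 = 1.960
n = (z×σ/E)² = (1.960×8/4.7)²
n = 11.1300
Round up: n = 12

Answer: n = 12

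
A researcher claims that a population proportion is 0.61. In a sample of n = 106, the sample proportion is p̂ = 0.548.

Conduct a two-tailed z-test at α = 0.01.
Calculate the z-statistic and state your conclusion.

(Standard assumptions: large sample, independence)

Answer: z = -1.3087, fail to reject H₀

Derivation:
H₀: p = 0.61, H₁: p ≠ 0.61
Standard error: SE = √(p₀(1-p₀)/n) = √(0.61×0.39/106) = 0.047374
z-statistic: z = (p̂ - p₀)/SE = (0.548 - 0.61)/0.047374 = -1.3087
Critical value: z_0.005 = ±2.576
p-value = 0.1906
Decision: fail to reject H₀ at α = 0.01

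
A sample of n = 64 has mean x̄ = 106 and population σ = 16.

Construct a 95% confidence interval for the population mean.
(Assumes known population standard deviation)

Confidence level: 95%, α = 0.05
z_0.025 = 1.960
SE = σ/√n = 16/√64 = 2.0000
Margin of error = 1.960 × 2.0000 = 3.9200
CI: x̄ ± margin = 106 ± 3.9200
CI: (102.0800, 109.9200)

Answer: (102.0800, 109.9200)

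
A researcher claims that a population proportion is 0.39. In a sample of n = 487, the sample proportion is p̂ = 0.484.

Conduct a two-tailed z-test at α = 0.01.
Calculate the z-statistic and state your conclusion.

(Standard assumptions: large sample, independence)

Answer: z = 4.2530, reject H₀

Derivation:
H₀: p = 0.39, H₁: p ≠ 0.39
Standard error: SE = √(p₀(1-p₀)/n) = √(0.39×0.61/487) = 0.022102
z-statistic: z = (p̂ - p₀)/SE = (0.484 - 0.39)/0.022102 = 4.2530
Critical value: z_0.005 = ±2.576
p-value < 0.0001
Decision: reject H₀ at α = 0.01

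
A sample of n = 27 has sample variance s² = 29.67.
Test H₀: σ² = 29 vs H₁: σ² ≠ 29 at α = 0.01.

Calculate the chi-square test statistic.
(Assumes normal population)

Answer: χ² = 26.6007, fail to reject H₀

Derivation:
df = n - 1 = 26
χ² = (n-1)s²/σ₀² = 26×29.67/29 = 26.6007
Critical values: χ²_{0.995,26} = 11.160, χ²_{0.005,26} = 48.290
Rejection region: χ² < 11.160 or χ² > 48.290
Decision: fail to reject H₀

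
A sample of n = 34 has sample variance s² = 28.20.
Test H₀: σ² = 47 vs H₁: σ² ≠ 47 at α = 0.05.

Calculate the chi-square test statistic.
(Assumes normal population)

df = n - 1 = 33
χ² = (n-1)s²/σ₀² = 33×28.20/47 = 19.8000
Critical values: χ²_{0.975,33} = 19.047, χ²_{0.025,33} = 50.725
Rejection region: χ² < 19.047 or χ² > 50.725
Decision: fail to reject H₀

Answer: χ² = 19.8000, fail to reject H₀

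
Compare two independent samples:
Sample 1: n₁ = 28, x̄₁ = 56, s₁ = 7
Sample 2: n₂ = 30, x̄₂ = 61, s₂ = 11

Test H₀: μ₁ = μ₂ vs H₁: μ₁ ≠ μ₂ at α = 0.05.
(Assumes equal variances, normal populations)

Pooled variance: s²_p = [27×7² + 29×11²]/(56) = 86.2857
s_p = 9.2890
SE = s_p×√(1/n₁ + 1/n₂) = 9.2890×√(1/28 + 1/30) = 2.4409
t = (x̄₁ - x̄₂)/SE = (56 - 61)/2.4409 = -2.0484
df = 56, t-critical = ±2.003
Decision: reject H₀

Answer: t = -2.0484, reject H₀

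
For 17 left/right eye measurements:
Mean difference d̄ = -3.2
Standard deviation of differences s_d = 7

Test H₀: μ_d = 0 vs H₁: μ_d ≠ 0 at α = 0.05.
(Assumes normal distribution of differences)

df = n - 1 = 16
SE = s_d/√n = 7/√17 = 1.6977
t = d̄/SE = -3.2/1.6977 = -1.8849
Critical value: t_{0.025,16} = ±2.120
p-value ≈ 0.0777
Decision: fail to reject H₀

Answer: t = -1.8849, fail to reject H₀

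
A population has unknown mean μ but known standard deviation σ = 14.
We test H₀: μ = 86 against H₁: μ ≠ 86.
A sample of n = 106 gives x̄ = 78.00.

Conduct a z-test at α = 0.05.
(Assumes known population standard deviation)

Answer: z = -5.8832, reject H₀

Derivation:
Standard error: SE = σ/√n = 14/√106 = 1.3598
z-statistic: z = (x̄ - μ₀)/SE = (78.00 - 86)/1.3598 = -5.8832
Critical value: ±1.960
p-value < 0.0001
Decision: reject H₀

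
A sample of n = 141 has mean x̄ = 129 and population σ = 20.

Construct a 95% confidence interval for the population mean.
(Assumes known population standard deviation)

Confidence level: 95%, α = 0.05
z_0.025 = 1.960
SE = σ/√n = 20/√141 = 1.6843
Margin of error = 1.960 × 1.6843 = 3.3012
CI: x̄ ± margin = 129 ± 3.3012
CI: (125.6988, 132.3012)

Answer: (125.6988, 132.3012)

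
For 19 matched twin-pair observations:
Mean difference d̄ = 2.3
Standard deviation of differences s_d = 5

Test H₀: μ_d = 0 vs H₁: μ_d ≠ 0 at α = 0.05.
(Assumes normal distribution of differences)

Answer: t = 2.0051, fail to reject H₀

Derivation:
df = n - 1 = 18
SE = s_d/√n = 5/√19 = 1.1471
t = d̄/SE = 2.3/1.1471 = 2.0051
Critical value: t_{0.025,18} = ±2.101
p-value ≈ 0.0602
Decision: fail to reject H₀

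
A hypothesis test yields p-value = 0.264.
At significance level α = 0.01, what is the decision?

Answer: fail to reject H₀

Derivation:
Compare p-value to α:
0.264 ≥ 0.01
Decision: fail to reject H₀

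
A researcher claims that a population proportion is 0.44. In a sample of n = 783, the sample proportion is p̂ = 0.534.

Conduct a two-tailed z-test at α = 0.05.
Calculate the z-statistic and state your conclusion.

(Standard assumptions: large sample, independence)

H₀: p = 0.44, H₁: p ≠ 0.44
Standard error: SE = √(p₀(1-p₀)/n) = √(0.44×0.56/783) = 0.017739
z-statistic: z = (p̂ - p₀)/SE = (0.534 - 0.44)/0.017739 = 5.2991
Critical value: z_0.025 = ±1.960
p-value < 0.0001
Decision: reject H₀ at α = 0.05

Answer: z = 5.2991, reject H₀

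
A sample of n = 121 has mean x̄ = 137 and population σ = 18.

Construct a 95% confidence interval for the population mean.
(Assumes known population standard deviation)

Confidence level: 95%, α = 0.05
z_0.025 = 1.960
SE = σ/√n = 18/√121 = 1.6364
Margin of error = 1.960 × 1.6364 = 3.2073
CI: x̄ ± margin = 137 ± 3.2073
CI: (133.7927, 140.2073)

Answer: (133.7927, 140.2073)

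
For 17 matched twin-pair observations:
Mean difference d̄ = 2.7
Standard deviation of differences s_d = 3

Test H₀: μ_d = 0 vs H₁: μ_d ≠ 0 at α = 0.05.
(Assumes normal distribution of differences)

Answer: t = 3.7108, reject H₀

Derivation:
df = n - 1 = 16
SE = s_d/√n = 3/√17 = 0.7276
t = d̄/SE = 2.7/0.7276 = 3.7108
Critical value: t_{0.025,16} = ±2.120
p-value ≈ 0.0019
Decision: reject H₀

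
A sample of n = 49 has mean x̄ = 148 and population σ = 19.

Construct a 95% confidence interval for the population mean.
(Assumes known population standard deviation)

Answer: (142.6800, 153.3200)

Derivation:
Confidence level: 95%, α = 0.05
z_0.025 = 1.960
SE = σ/√n = 19/√49 = 2.7143
Margin of error = 1.960 × 2.7143 = 5.3200
CI: x̄ ± margin = 148 ± 5.3200
CI: (142.6800, 153.3200)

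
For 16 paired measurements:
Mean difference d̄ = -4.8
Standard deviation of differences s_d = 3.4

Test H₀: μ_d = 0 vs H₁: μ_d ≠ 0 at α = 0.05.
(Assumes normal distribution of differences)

Answer: t = -5.6471, reject H₀

Derivation:
df = n - 1 = 15
SE = s_d/√n = 3.4/√16 = 0.8500
t = d̄/SE = -4.8/0.8500 = -5.6471
Critical value: t_{0.025,15} = ±2.131
p-value < 0.0001
Decision: reject H₀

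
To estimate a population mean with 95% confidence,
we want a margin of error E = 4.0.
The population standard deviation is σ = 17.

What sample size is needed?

z_0.025 = 1.960
n = (z×σ/E)² = (1.960×17/4.0)²
n = 69.3889
Round up: n = 70

Answer: n = 70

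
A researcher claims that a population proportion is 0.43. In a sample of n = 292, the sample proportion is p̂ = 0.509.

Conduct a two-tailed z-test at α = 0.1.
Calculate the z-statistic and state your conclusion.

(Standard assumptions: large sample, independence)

H₀: p = 0.43, H₁: p ≠ 0.43
Standard error: SE = √(p₀(1-p₀)/n) = √(0.43×0.57/292) = 0.028972
z-statistic: z = (p̂ - p₀)/SE = (0.509 - 0.43)/0.028972 = 2.7268
Critical value: z_0.05 = ±1.645
p-value = 0.0064
Decision: reject H₀ at α = 0.1

Answer: z = 2.7268, reject H₀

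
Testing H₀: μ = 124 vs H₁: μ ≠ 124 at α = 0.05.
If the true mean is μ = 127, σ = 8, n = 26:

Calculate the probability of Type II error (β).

SE = σ/√n = 8/√26 = 1.5689
Critical values: μ₀ ± z_0.025×SE = 124 ± 1.960×1.5689
Acceptance region: (120.9250, 127.0750)
Under H₁ (μ = 127): z_high = (127.0750 - 127)/1.5689 = 0.0478, z_low = (120.9250 - 127)/1.5689 = -3.8721
β = P(not reject | H₁) = Φ(0.0478) - Φ(-3.8721) ≈ 0.5190

Answer: β ≈ 0.5190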